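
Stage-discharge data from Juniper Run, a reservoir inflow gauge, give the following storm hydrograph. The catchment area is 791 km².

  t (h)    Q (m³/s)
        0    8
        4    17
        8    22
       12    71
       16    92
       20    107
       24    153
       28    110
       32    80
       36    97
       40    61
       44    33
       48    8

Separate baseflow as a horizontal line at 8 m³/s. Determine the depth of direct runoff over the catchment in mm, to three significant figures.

d ≈ 13.7 mm

Direct runoff: 0.0, 9.0, 14.0, 63.0, 84.0, 99.0, 145.0, 102.0, 72.0, 89.0, 53.0, 25.0, 0.0 m³/s; ΣQ_DR = 755.0 m³/s.
V = ΣQ_DR · Δt = 755.0 × 14400 s = 1.087 × 10^7 m³.
Over A = 791 km², depth = V / A = 13.7 mm.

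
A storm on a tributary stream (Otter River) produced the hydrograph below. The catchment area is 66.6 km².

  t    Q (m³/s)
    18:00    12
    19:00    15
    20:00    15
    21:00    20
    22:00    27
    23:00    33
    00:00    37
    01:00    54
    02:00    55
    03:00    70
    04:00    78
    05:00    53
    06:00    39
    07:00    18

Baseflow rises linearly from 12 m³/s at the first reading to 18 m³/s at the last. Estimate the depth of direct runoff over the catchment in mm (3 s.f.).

Direct runoff: 0.00, 2.54, 2.08, 6.62, 13.15, 18.69, 22.23, 38.77, 39.31, 53.85, 61.38, 35.92, 21.46, 0.00 m³/s; ΣQ_DR = 316.0 m³/s.
V = ΣQ_DR · Δt = 316.0 × 3600 s = 1.138 × 10^6 m³.
Over A = 66.6 km², depth = V / A = 17.1 mm.

d ≈ 17.1 mm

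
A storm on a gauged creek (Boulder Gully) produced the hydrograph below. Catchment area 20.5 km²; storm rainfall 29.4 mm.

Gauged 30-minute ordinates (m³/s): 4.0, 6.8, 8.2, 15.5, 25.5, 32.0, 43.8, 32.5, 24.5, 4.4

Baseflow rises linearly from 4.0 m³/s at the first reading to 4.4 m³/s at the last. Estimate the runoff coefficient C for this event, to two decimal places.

ΣQ_DR = 155.2 m³/s; V = ΣQ_DR·Δt = 2.794 × 10^5 m³.
Runoff depth d = V / A = 13.63 mm.
C = d / P = 13.63 / 29.4 = 0.46.

C ≈ 0.46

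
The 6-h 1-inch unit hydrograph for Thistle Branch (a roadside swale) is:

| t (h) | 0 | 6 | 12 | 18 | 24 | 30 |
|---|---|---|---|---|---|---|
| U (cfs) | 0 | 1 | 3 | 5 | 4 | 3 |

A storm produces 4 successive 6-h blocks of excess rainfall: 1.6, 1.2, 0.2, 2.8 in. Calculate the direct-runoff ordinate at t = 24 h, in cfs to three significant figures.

By discrete convolution, Q_j = Σ (P_i / 1 in) · U_{j−i}.
At t = 24 h (j=4): Q = (1.6/1)·4 + (1.2/1)·5 + (0.2/1)·3 + (2.8/1)·1 = 15.8 cfs.

Q ≈ 15.8 cfs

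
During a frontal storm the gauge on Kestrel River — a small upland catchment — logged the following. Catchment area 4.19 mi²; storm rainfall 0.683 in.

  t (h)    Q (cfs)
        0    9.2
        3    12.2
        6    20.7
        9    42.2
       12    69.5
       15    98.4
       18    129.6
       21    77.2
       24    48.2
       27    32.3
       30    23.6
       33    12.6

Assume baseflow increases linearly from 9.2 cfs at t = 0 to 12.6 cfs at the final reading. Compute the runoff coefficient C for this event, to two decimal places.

C ≈ 0.72

ΣQ_DR = 444.9 cfs; V = ΣQ_DR·Δt = 4.805 × 10^6 ft³.
Runoff depth d = V / A = 0.4936 in.
C = d / P = 0.4936 / 0.683 = 0.72.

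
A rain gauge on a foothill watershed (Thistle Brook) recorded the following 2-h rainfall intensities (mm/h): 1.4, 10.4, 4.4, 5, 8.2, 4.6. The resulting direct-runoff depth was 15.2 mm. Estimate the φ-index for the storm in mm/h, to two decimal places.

φ ≈ 5.50 mm/h

Only the 2 blocks with intensity above φ contribute runoff: 10.4, 8.2 mm/h.
Σ(I−φ)·Δt = d  ⇒  (10.4+8.2 − 2φ)·2 = 15.2
φ = (18.60 − 15.2/2) / 2 = 5.50 mm/h.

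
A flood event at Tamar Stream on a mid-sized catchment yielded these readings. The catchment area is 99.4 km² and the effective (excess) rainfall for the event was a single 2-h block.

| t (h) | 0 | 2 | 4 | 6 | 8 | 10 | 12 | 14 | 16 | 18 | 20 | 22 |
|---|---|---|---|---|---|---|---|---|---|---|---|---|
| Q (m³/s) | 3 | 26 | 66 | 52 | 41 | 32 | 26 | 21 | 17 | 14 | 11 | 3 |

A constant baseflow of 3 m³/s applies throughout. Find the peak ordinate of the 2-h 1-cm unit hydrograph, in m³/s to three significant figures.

U_p ≈ 31.5 m³/s

Direct runoff: 0.0, 23.0, 63.0, 49.0, 38.0, 29.0, 23.0, 18.0, 14.0, 11.0, 8.0, 0.0 m³/s; ΣQ_DR = 276.0 m³/s, peak = 63.0 m³/s.
Runoff depth d = ΣQ_DR·Δt / A = 276.0 × 7200 / (99.4 km²) = 19.99 mm.
The 1-cm UH is the DRH scaled by (10 mm)/d, so U_p = 63.0 × 10/19.99 = 31.5 m³/s.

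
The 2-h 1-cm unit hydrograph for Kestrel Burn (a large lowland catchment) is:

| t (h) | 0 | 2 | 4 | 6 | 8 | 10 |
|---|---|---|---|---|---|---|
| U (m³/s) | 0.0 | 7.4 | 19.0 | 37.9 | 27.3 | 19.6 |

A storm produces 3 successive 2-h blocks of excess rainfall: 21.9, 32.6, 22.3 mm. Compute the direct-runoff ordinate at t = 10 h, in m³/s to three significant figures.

Q ≈ 216 m³/s

By discrete convolution, Q_j = Σ (P_i / 10 mm) · U_{j−i}.
At t = 10 h (j=5): Q = (21.9/10)·19.6 + (32.6/10)·27.3 + (22.3/10)·37.9 = 216 m³/s.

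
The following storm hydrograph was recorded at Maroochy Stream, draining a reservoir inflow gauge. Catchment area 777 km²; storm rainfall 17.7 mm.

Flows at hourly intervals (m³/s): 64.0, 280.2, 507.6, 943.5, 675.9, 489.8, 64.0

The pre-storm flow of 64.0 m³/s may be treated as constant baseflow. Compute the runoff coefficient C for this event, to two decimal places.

C ≈ 0.67

ΣQ_DR = 2577 m³/s; V = ΣQ_DR·Δt = 9.277 × 10^6 m³.
Runoff depth d = V / A = 11.94 mm.
C = d / P = 11.94 / 17.7 = 0.67.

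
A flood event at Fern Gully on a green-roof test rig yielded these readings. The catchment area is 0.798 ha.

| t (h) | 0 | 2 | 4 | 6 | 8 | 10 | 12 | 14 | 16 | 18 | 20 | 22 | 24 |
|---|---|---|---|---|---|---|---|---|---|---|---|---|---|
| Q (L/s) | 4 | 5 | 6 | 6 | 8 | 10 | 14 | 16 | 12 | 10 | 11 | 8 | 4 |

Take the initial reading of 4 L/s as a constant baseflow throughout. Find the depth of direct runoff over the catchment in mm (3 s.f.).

d ≈ 55.9 mm

Direct runoff: 0.0, 1.0, 2.0, 2.0, 4.0, 6.0, 10.0, 12.0, 8.0, 6.0, 7.0, 4.0, 0.0 L/s; ΣQ_DR = 62.00 L/s.
V = ΣQ_DR · Δt = 62.00 × 7200 s = 4.464 × 10^5 L.
Over A = 0.798 ha, depth = V / A = 55.9 mm.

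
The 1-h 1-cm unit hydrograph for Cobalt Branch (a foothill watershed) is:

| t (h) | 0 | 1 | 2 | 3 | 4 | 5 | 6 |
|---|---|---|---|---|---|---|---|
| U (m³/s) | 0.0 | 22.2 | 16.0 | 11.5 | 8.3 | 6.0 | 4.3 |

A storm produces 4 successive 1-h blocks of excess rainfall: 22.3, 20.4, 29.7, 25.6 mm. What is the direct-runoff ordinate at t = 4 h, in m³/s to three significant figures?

By discrete convolution, Q_j = Σ (P_i / 10 mm) · U_{j−i}.
At t = 4 h (j=4): Q = (22.3/10)·8.3 + (20.4/10)·11.5 + (29.7/10)·16.0 + (25.6/10)·22.2 = 146 m³/s.

Q ≈ 146 m³/s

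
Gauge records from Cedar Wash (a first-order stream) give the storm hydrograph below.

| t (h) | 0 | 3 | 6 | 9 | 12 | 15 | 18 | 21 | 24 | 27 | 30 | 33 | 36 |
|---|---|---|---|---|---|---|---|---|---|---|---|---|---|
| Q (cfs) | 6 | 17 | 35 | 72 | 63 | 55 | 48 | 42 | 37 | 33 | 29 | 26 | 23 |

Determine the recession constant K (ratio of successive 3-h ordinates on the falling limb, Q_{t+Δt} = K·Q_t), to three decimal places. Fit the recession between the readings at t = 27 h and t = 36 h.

K ≈ 0.887

Using the recession-limb readings at t = 27 h and t = 36 h: Q falls from 33 to 23 cfs over 3 intervals.
K = (Q₂/Q₁)^(1/3) = (23/33)^(1/3) = 0.887.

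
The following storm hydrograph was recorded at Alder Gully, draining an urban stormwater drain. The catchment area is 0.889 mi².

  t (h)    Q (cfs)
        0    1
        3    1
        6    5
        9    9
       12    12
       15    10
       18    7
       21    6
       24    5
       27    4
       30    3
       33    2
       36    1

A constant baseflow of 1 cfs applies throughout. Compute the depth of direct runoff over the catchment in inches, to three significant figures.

Direct runoff: 0.0, 0.0, 4.0, 8.0, 11.0, 9.0, 6.0, 5.0, 4.0, 3.0, 2.0, 1.0, 0.0 cfs; ΣQ_DR = 53.00 cfs.
V = ΣQ_DR · Δt = 53.00 × 10800 s = 5.724 × 10^5 ft³.
Over A = 0.889 mi², depth = V / A = 0.277 in.

d ≈ 0.277 in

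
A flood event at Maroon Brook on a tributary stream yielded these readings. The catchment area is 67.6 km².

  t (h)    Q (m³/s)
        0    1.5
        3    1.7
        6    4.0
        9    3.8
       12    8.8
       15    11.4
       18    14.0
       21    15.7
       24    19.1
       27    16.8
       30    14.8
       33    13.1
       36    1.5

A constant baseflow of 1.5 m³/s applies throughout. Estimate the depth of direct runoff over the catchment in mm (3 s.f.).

d ≈ 17.0 mm

Direct runoff: 0.0, 0.2, 2.5, 2.3, 7.3, 9.9, 12.5, 14.2, 17.6, 15.3, 13.3, 11.6, 0.0 m³/s; ΣQ_DR = 106.7 m³/s.
V = ΣQ_DR · Δt = 106.7 × 10800 s = 1.152 × 10^6 m³.
Over A = 67.6 km², depth = V / A = 17.0 mm.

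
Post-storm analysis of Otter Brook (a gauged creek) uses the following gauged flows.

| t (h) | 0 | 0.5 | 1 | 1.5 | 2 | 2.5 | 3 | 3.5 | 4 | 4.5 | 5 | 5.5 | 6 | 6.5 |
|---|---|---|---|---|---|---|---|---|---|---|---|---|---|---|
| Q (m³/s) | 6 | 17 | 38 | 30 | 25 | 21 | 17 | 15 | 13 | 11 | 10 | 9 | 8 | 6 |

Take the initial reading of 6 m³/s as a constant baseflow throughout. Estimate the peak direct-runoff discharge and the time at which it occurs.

Q_p = 32.0 m³/s at t = 1 h

Subtracting baseflow gives direct-runoff ordinates: 0.0, 11.0, 32.0, 24.0, 19.0, 15.0, 11.0, 9.0, 7.0, 5.0, 4.0, 3.0, 2.0, 0.0 m³/s.
The maximum is 32.0 m³/s, occurring at the reading for t = 1 h.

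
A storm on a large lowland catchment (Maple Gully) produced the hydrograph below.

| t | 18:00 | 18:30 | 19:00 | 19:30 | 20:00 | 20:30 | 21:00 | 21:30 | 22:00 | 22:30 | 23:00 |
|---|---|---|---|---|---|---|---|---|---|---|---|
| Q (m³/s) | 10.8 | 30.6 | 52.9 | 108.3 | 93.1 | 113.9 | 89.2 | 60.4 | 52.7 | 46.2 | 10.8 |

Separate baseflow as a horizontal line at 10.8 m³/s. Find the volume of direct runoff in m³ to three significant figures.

V ≈ 9.90 × 10^5 m³

Direct-runoff ordinates (Q − Q_b): 0.0, 19.8, 42.1, 97.5, 82.3, 103.1, 78.4, 49.6, 41.9, 35.4, 0.0 m³/s.
ΣQ_DR = 550.1 m³/s.
With Δt = 0.5 h = 1800 s, V = ΣQ_DR · Δt = 550.1 × 1800 = 9.90 × 10^5 m³.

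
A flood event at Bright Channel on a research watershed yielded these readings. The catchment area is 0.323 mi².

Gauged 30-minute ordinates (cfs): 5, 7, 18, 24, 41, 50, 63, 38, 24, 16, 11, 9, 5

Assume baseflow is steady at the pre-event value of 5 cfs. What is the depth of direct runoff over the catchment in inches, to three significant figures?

Direct runoff: 0.0, 2.0, 13.0, 19.0, 36.0, 45.0, 58.0, 33.0, 19.0, 11.0, 6.0, 4.0, 0.0 cfs; ΣQ_DR = 246.0 cfs.
V = ΣQ_DR · Δt = 246.0 × 1800 s = 4.428 × 10^5 ft³.
Over A = 0.323 mi², depth = V / A = 0.590 in.

d ≈ 0.590 in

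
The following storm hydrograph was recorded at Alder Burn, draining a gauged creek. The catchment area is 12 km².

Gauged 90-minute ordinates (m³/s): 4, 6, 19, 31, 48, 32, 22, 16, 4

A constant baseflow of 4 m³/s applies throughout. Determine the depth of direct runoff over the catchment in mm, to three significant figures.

Direct runoff: 0.0, 2.0, 15.0, 27.0, 44.0, 28.0, 18.0, 12.0, 0.0 m³/s; ΣQ_DR = 146.0 m³/s.
V = ΣQ_DR · Δt = 146.0 × 5400 s = 7.884 × 10^5 m³.
Over A = 12 km², depth = V / A = 65.7 mm.

d ≈ 65.7 mm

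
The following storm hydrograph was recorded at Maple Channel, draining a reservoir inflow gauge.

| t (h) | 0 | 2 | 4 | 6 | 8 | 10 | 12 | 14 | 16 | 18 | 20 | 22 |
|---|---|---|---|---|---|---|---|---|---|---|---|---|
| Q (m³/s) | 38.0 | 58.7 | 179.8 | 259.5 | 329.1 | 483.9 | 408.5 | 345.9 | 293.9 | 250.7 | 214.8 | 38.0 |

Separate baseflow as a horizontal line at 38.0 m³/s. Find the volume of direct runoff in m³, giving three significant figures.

Direct-runoff ordinates (Q − Q_b): 0.0, 20.7, 141.8, 221.5, 291.1, 445.9, 370.5, 307.9, 255.9, 212.7, 176.8, 0.0 m³/s.
ΣQ_DR = 2445 m³/s.
With Δt = 2 h = 7200 s, V = ΣQ_DR · Δt = 2445 × 7200 = 1.76 × 10^7 m³.

V ≈ 1.76 × 10^7 m³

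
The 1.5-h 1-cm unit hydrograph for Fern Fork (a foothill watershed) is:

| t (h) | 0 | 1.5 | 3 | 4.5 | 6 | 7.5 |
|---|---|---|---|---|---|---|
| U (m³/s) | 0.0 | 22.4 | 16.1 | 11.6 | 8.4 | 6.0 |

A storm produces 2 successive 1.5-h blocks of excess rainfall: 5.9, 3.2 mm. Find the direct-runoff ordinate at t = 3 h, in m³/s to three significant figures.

Q ≈ 16.7 m³/s

By discrete convolution, Q_j = Σ (P_i / 10 mm) · U_{j−i}.
At t = 3 h (j=2): Q = (5.9/10)·16.1 + (3.2/10)·22.4 = 16.7 m³/s.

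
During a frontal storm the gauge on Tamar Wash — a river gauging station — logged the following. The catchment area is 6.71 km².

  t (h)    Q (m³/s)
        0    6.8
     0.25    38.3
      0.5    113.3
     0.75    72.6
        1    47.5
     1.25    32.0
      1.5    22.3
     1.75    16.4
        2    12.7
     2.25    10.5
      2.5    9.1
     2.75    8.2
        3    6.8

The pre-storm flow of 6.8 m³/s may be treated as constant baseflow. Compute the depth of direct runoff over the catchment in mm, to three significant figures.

d ≈ 41.3 mm

Direct runoff: 0.0, 31.5, 106.5, 65.8, 40.7, 25.2, 15.5, 9.6, 5.9, 3.7, 2.3, 1.4, 0.0 m³/s; ΣQ_DR = 308.1 m³/s.
V = ΣQ_DR · Δt = 308.1 × 900 s = 2.773 × 10^5 m³.
Over A = 6.71 km², depth = V / A = 41.3 mm.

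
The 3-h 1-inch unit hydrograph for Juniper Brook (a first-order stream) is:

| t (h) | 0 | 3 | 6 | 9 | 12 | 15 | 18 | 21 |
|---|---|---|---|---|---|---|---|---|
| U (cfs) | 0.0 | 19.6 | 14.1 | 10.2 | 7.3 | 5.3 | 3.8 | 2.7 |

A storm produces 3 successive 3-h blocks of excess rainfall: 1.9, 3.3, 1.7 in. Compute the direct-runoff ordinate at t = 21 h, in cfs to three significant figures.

Q ≈ 26.7 cfs

By discrete convolution, Q_j = Σ (P_i / 1 in) · U_{j−i}.
At t = 21 h (j=7): Q = (1.9/1)·2.7 + (3.3/1)·3.8 + (1.7/1)·5.3 = 26.7 cfs.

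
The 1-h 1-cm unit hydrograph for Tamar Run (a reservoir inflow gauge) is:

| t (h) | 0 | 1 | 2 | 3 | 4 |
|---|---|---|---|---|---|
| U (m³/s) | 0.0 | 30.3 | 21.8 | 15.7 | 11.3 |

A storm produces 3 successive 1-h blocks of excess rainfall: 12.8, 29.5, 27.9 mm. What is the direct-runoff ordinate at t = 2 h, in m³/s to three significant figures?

Q ≈ 117 m³/s

By discrete convolution, Q_j = Σ (P_i / 10 mm) · U_{j−i}.
At t = 2 h (j=2): Q = (12.8/10)·21.8 + (29.5/10)·30.3 + (27.9/10)·0.0 = 117 m³/s.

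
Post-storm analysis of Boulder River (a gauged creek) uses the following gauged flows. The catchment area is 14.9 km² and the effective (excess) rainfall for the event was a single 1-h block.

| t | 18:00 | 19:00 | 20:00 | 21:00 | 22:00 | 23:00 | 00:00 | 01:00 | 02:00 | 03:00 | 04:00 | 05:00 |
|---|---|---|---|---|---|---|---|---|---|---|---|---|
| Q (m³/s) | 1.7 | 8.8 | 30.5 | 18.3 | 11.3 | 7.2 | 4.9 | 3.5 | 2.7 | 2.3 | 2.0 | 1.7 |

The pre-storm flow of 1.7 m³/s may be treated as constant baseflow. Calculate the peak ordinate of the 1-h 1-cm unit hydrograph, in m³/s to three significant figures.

Direct runoff: 0.0, 7.1, 28.8, 16.6, 9.6, 5.5, 3.2, 1.8, 1.0, 0.6, 0.3, 0.0 m³/s; ΣQ_DR = 74.50 m³/s, peak = 28.8 m³/s.
Runoff depth d = ΣQ_DR·Δt / A = 74.50 × 3600 / (14.9 km²) = 18.00 mm.
The 1-cm UH is the DRH scaled by (10 mm)/d, so U_p = 28.8 × 10/18.00 = 16.0 m³/s.

U_p ≈ 16.0 m³/s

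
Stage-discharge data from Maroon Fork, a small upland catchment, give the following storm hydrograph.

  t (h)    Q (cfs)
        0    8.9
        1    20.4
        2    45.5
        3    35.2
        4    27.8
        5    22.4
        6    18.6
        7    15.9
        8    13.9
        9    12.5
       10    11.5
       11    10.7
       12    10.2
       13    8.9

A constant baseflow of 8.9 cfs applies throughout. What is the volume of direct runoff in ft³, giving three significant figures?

V ≈ 4.96 × 10^5 ft³

Direct-runoff ordinates (Q − Q_b): 0.0, 11.5, 36.6, 26.3, 18.9, 13.5, 9.7, 7.0, 5.0, 3.6, 2.6, 1.8, 1.3, 0.0 cfs.
ΣQ_DR = 137.8 cfs.
With Δt = 1 h = 3600 s, V = ΣQ_DR · Δt = 137.8 × 3600 = 4.96 × 10^5 ft³.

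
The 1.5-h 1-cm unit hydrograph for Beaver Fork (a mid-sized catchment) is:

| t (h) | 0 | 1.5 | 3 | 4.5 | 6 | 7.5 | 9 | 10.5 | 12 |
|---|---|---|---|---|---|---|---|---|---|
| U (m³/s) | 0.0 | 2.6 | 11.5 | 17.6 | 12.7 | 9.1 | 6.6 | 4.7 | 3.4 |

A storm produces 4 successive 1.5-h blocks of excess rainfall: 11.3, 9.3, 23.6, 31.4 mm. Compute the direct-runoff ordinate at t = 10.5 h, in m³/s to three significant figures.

By discrete convolution, Q_j = Σ (P_i / 10 mm) · U_{j−i}.
At t = 10.5 h (j=7): Q = (11.3/10)·4.7 + (9.3/10)·6.6 + (23.6/10)·9.1 + (31.4/10)·12.7 = 72.8 m³/s.

Q ≈ 72.8 m³/s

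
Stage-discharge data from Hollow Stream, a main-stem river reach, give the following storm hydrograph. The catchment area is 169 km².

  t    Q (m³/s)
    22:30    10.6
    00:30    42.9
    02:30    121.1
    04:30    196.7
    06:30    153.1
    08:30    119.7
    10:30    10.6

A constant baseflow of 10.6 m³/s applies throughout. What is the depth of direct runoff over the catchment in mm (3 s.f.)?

Direct runoff: 0.0, 32.3, 110.5, 186.1, 142.5, 109.1, 0.0 m³/s; ΣQ_DR = 580.5 m³/s.
V = ΣQ_DR · Δt = 580.5 × 7200 s = 4.180 × 10^6 m³.
Over A = 169 km², depth = V / A = 24.7 mm.

d ≈ 24.7 mm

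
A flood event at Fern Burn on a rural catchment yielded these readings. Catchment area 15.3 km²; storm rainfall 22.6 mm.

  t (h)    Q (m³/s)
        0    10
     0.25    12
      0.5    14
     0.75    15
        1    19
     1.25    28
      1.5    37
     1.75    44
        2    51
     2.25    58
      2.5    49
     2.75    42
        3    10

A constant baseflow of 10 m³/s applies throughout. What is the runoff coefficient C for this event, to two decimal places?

C ≈ 0.67

ΣQ_DR = 259.0 m³/s; V = ΣQ_DR·Δt = 2.331 × 10^5 m³.
Runoff depth d = V / A = 15.24 mm.
C = d / P = 15.24 / 22.6 = 0.67.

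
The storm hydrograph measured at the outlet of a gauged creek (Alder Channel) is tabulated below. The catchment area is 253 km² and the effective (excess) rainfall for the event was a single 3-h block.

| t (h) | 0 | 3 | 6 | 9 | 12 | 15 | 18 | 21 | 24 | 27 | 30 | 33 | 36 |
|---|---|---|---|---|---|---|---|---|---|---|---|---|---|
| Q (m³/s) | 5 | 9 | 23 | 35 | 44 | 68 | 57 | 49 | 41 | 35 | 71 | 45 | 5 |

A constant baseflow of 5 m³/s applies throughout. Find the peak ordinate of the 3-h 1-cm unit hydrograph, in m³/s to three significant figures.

U_p ≈ 36.6 m³/s

Direct runoff: 0.0, 4.0, 18.0, 30.0, 39.0, 63.0, 52.0, 44.0, 36.0, 30.0, 66.0, 40.0, 0.0 m³/s; ΣQ_DR = 422.0 m³/s, peak = 66.0 m³/s.
Runoff depth d = ΣQ_DR·Δt / A = 422.0 × 10800 / (253 km²) = 18.01 mm.
The 1-cm UH is the DRH scaled by (10 mm)/d, so U_p = 66.0 × 10/18.01 = 36.6 m³/s.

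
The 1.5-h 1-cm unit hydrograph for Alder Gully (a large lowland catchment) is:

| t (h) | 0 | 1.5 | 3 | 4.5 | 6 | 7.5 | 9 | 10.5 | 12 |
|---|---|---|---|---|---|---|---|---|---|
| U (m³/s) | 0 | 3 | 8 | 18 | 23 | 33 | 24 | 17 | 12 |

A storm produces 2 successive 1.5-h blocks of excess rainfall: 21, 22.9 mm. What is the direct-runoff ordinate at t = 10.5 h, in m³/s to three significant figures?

By discrete convolution, Q_j = Σ (P_i / 10 mm) · U_{j−i}.
At t = 10.5 h (j=7): Q = (21/10)·17 + (22.9/10)·24 = 90.7 m³/s.

Q ≈ 90.7 m³/s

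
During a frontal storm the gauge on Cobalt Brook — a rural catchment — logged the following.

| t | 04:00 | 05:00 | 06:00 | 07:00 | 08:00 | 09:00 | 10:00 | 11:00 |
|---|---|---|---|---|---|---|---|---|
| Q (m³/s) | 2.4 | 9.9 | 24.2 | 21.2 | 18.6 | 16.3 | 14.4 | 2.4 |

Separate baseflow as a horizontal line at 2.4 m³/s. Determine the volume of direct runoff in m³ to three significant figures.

V ≈ 3.25 × 10^5 m³

Direct-runoff ordinates (Q − Q_b): 0.0, 7.5, 21.8, 18.8, 16.2, 13.9, 12.0, 0.0 m³/s.
ΣQ_DR = 90.20 m³/s.
With Δt = 1 h = 3600 s, V = ΣQ_DR · Δt = 90.20 × 3600 = 3.25 × 10^5 m³.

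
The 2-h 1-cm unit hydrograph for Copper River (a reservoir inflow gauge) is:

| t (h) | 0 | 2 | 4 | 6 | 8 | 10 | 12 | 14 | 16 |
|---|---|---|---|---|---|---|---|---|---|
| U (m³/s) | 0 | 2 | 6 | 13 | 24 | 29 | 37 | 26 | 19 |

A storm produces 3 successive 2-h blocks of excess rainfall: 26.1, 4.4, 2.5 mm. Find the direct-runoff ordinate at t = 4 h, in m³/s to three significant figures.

By discrete convolution, Q_j = Σ (P_i / 10 mm) · U_{j−i}.
At t = 4 h (j=2): Q = (26.1/10)·6 + (4.4/10)·2 + (2.5/10)·0 = 16.5 m³/s.

Q ≈ 16.5 m³/s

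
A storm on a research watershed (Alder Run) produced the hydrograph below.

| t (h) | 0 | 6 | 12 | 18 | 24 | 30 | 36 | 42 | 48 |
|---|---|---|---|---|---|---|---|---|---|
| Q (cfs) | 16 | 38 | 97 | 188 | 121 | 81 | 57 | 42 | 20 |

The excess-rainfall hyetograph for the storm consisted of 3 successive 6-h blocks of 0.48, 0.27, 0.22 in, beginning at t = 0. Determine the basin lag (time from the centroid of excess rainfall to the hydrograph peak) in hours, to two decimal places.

t_L ≈ 10.61 h

Centroid of excess rainfall: t_c = Σ P_i·t̄_i / ΣP_i = 7.3918 h (block centres at 3, 9, 15 h).
Hydrograph peak occurs at t = 18 h, so basin lag t_L = 18 − 7.3918 = 10.61 h.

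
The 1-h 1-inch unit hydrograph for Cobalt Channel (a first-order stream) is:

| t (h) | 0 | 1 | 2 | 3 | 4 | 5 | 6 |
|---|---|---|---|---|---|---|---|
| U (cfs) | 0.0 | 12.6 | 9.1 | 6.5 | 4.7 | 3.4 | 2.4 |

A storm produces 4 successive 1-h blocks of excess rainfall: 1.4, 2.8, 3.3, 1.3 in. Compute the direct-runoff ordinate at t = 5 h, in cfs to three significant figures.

By discrete convolution, Q_j = Σ (P_i / 1 in) · U_{j−i}.
At t = 5 h (j=5): Q = (1.4/1)·3.4 + (2.8/1)·4.7 + (3.3/1)·6.5 + (1.3/1)·9.1 = 51.2 cfs.

Q ≈ 51.2 cfs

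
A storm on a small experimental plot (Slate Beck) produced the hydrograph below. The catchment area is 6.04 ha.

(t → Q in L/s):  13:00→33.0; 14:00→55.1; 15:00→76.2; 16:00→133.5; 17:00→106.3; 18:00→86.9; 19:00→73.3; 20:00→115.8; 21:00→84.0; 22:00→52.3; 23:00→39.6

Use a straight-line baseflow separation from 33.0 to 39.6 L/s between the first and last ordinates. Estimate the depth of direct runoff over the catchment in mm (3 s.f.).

d ≈ 27.2 mm

Direct runoff: 0.00, 21.44, 41.88, 98.52, 70.66, 50.60, 36.34, 78.18, 45.72, 13.36, 0.00 L/s; ΣQ_DR = 456.7 L/s.
V = ΣQ_DR · Δt = 456.7 × 3600 s = 1.644 × 10^6 L.
Over A = 6.04 ha, depth = V / A = 27.2 mm.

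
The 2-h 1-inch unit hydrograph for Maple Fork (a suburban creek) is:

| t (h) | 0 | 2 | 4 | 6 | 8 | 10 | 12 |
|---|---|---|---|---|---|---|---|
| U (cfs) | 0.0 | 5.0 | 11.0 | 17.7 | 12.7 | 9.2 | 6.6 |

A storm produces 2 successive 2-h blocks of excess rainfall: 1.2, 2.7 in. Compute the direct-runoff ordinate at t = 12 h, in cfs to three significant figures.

Q ≈ 32.8 cfs

By discrete convolution, Q_j = Σ (P_i / 1 in) · U_{j−i}.
At t = 12 h (j=6): Q = (1.2/1)·6.6 + (2.7/1)·9.2 = 32.8 cfs.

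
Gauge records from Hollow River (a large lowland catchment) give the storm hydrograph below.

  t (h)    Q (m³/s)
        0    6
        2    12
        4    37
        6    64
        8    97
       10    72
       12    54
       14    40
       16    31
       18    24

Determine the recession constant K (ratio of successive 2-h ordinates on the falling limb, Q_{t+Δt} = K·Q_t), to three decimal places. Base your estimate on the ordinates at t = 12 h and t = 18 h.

Using the recession-limb readings at t = 12 h and t = 18 h: Q falls from 54 to 24 m³/s over 3 intervals.
K = (Q₂/Q₁)^(1/3) = (24/54)^(1/3) = 0.763.

K ≈ 0.763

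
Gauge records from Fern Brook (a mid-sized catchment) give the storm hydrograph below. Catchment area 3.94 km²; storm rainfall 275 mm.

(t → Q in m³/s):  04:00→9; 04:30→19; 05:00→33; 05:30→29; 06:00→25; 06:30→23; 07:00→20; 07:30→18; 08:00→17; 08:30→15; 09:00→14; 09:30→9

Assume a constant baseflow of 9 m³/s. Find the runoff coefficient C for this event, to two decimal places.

C ≈ 0.20

ΣQ_DR = 123.0 m³/s; V = ΣQ_DR·Δt = 2.214 × 10^5 m³.
Runoff depth d = V / A = 56.19 mm.
C = d / P = 56.19 / 275 = 0.20.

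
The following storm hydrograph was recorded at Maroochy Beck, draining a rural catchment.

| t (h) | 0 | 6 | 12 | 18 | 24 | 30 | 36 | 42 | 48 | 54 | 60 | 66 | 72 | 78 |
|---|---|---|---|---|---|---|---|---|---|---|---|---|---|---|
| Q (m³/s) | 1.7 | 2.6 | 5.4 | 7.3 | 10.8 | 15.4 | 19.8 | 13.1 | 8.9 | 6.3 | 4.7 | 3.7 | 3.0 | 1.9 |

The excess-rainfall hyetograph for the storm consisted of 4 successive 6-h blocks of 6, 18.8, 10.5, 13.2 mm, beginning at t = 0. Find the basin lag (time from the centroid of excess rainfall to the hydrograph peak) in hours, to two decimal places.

t_L ≈ 23.18 h

Centroid of excess rainfall: t_c = Σ P_i·t̄_i / ΣP_i = 12.8227 h (block centres at 3, 9, 15, 21 h).
Hydrograph peak occurs at t = 36 h, so basin lag t_L = 36 − 12.8227 = 23.18 h.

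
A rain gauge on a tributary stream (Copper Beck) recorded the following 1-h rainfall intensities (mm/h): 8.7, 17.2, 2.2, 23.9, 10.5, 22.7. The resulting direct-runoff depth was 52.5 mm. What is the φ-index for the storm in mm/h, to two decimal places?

φ ≈ 6.10 mm/h

Only the 5 blocks with intensity above φ contribute runoff: 8.7, 17.2, 23.9, 10.5, 22.7 mm/h.
Σ(I−φ)·Δt = d  ⇒  (8.7+17.2+23.9+10.5+22.7 − 5φ)·1 = 52.5
φ = (83.00 − 52.5/1) / 5 = 6.10 mm/h.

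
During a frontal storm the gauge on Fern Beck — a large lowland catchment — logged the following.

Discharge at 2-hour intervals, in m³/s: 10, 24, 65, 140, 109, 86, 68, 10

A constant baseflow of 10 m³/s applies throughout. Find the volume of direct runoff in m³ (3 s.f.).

V ≈ 3.11 × 10^6 m³

Direct-runoff ordinates (Q − Q_b): 0.0, 14.0, 55.0, 130.0, 99.0, 76.0, 58.0, 0.0 m³/s.
ΣQ_DR = 432.0 m³/s.
With Δt = 2 h = 7200 s, V = ΣQ_DR · Δt = 432.0 × 7200 = 3.11 × 10^6 m³.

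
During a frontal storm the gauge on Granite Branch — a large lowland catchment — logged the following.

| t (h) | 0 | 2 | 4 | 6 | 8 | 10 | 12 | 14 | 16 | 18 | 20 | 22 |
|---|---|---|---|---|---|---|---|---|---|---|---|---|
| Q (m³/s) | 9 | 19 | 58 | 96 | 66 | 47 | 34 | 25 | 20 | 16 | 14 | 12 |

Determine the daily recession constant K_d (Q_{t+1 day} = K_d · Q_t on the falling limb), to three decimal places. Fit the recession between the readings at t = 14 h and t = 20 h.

K_d ≈ 0.098

Between t = 14 h and t = 20 h the flow falls from 25 to 14 m³/s over 3×2 h = 6 h.
Per-interval ratio K = (14/25)^(1/3) = 0.8243; K_d = K^(24/2) = 0.098.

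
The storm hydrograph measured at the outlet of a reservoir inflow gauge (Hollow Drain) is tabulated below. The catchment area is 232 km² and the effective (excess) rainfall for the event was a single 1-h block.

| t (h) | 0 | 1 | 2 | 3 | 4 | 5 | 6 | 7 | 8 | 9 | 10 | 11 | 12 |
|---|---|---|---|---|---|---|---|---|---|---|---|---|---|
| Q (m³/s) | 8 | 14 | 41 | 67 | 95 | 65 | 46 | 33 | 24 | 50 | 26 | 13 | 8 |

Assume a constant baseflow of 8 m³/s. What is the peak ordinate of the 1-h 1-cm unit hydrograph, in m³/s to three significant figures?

U_p ≈ 145 m³/s

Direct runoff: 0.0, 6.0, 33.0, 59.0, 87.0, 57.0, 38.0, 25.0, 16.0, 42.0, 18.0, 5.0, 0.0 m³/s; ΣQ_DR = 386.0 m³/s, peak = 87.0 m³/s.
Runoff depth d = ΣQ_DR·Δt / A = 386.0 × 3600 / (232 km²) = 5.990 mm.
The 1-cm UH is the DRH scaled by (10 mm)/d, so U_p = 87.0 × 10/5.990 = 145 m³/s.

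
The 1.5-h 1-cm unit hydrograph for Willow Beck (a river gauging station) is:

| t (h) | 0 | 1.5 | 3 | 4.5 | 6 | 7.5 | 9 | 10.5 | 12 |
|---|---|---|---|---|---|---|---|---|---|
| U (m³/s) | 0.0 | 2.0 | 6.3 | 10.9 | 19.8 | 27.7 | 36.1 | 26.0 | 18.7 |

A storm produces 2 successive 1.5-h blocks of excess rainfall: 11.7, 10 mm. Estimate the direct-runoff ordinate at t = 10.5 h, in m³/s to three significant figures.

By discrete convolution, Q_j = Σ (P_i / 10 mm) · U_{j−i}.
At t = 10.5 h (j=7): Q = (11.7/10)·26.0 + (10/10)·36.1 = 66.5 m³/s.

Q ≈ 66.5 m³/s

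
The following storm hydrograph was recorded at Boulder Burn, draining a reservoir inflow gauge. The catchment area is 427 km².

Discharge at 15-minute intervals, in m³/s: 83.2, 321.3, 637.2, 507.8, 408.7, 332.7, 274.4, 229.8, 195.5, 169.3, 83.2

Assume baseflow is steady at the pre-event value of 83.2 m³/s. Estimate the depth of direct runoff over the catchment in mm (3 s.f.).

Direct runoff: 0.0, 238.1, 554.0, 424.6, 325.5, 249.5, 191.2, 146.6, 112.3, 86.1, 0.0 m³/s; ΣQ_DR = 2328 m³/s.
V = ΣQ_DR · Δt = 2328 × 900 s = 2.095 × 10^6 m³.
Over A = 427 km², depth = V / A = 4.91 mm.

d ≈ 4.91 mm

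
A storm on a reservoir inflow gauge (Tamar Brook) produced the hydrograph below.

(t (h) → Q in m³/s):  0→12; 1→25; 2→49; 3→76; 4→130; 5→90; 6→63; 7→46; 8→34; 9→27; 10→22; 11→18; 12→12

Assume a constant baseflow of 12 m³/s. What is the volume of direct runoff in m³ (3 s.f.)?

V ≈ 1.61 × 10^6 m³

Direct-runoff ordinates (Q − Q_b): 0.0, 13.0, 37.0, 64.0, 118.0, 78.0, 51.0, 34.0, 22.0, 15.0, 10.0, 6.0, 0.0 m³/s.
ΣQ_DR = 448.0 m³/s.
With Δt = 1 h = 3600 s, V = ΣQ_DR · Δt = 448.0 × 3600 = 1.61 × 10^6 m³.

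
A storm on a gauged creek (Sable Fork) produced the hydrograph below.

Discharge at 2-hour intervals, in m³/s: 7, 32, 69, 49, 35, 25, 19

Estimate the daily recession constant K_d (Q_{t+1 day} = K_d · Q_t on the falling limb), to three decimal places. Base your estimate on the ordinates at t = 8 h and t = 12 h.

Between t = 8 h and t = 12 h the flow falls from 35 to 19 m³/s over 2×2 h = 4 h.
Per-interval ratio K = (19/35)^(1/2) = 0.7368; K_d = K^(24/2) = 0.026.

K_d ≈ 0.026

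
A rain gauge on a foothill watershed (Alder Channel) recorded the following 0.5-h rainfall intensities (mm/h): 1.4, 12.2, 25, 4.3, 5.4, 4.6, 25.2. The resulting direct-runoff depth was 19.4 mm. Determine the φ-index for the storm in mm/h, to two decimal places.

φ ≈ 7.87 mm/h

Only the 3 blocks with intensity above φ contribute runoff: 12.2, 25, 25.2 mm/h.
Σ(I−φ)·Δt = d  ⇒  (12.2+25+25.2 − 3φ)·0.5 = 19.4
φ = (62.40 − 19.4/0.5) / 3 = 7.87 mm/h.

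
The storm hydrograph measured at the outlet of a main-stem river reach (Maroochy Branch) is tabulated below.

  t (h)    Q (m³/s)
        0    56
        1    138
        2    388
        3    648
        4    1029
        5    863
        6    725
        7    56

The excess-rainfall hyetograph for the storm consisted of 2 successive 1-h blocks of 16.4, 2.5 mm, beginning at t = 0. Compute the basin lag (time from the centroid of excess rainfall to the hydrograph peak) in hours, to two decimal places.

t_L ≈ 3.37 h

Centroid of excess rainfall: t_c = Σ P_i·t̄_i / ΣP_i = 0.6323 h (block centres at 0.5, 1.5 h).
Hydrograph peak occurs at t = 4 h, so basin lag t_L = 4 − 0.6323 = 3.37 h.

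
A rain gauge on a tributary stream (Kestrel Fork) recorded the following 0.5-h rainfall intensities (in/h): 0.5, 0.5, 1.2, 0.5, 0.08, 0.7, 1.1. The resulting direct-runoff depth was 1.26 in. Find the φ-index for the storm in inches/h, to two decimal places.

Only the 6 blocks with intensity above φ contribute runoff: 0.5, 0.5, 1.2, 0.5, 0.7, 1.1 in/h.
Σ(I−φ)·Δt = d  ⇒  (0.5+0.5+1.2+0.5+0.7+1.1 − 6φ)·0.5 = 1.26
φ = (4.500 − 1.26/0.5) / 6 = 0.33 in/h.

φ ≈ 0.33 in/h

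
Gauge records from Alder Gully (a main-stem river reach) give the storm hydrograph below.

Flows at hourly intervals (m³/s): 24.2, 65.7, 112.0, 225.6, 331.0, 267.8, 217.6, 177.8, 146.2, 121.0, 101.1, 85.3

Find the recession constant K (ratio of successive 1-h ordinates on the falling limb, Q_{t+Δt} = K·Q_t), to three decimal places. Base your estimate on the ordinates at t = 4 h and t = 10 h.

Using the recession-limb readings at t = 4 h and t = 10 h: Q falls from 331.0 to 101.1 m³/s over 6 intervals.
K = (Q₂/Q₁)^(1/6) = (101.1/331.0)^(1/6) = 0.821.

K ≈ 0.821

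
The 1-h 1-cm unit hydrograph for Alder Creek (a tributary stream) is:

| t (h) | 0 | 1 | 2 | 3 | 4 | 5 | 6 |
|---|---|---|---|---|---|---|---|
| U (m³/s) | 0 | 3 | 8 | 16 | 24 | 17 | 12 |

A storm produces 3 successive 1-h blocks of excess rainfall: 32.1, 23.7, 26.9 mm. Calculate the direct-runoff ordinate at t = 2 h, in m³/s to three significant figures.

By discrete convolution, Q_j = Σ (P_i / 10 mm) · U_{j−i}.
At t = 2 h (j=2): Q = (32.1/10)·8 + (23.7/10)·3 + (26.9/10)·0 = 32.8 m³/s.

Q ≈ 32.8 m³/s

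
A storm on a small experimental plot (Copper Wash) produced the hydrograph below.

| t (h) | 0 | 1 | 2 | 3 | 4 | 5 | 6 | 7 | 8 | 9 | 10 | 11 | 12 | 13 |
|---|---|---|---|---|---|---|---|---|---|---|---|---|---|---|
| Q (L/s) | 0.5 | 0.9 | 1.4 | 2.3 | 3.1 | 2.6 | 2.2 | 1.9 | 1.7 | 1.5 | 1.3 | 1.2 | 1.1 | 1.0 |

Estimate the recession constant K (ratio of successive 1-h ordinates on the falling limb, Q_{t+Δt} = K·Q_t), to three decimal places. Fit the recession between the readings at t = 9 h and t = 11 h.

Using the recession-limb readings at t = 9 h and t = 11 h: Q falls from 1.5 to 1.2 L/s over 2 intervals.
K = (Q₂/Q₁)^(1/2) = (1.2/1.5)^(1/2) = 0.894.

K ≈ 0.894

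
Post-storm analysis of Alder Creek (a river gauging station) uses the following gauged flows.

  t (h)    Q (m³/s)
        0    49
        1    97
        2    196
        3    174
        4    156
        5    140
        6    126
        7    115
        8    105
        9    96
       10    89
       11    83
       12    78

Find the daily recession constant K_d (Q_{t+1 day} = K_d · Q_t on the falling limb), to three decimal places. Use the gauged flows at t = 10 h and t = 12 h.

K_d ≈ 0.205

Between t = 10 h and t = 12 h the flow falls from 89 to 78 m³/s over 2×1 h = 2 h.
Per-interval ratio K = (78/89)^(1/2) = 0.9362; K_d = K^(24/1) = 0.205.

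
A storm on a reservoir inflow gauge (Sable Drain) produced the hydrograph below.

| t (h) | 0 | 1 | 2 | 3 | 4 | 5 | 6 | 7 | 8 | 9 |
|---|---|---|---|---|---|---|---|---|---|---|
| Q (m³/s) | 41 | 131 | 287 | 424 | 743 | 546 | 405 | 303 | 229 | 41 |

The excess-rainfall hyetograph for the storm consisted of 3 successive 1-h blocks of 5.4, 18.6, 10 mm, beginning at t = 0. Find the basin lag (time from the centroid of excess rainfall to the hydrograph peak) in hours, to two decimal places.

t_L ≈ 2.36 h

Centroid of excess rainfall: t_c = Σ P_i·t̄_i / ΣP_i = 1.6353 h (block centres at 0.5, 1.5, 2.5 h).
Hydrograph peak occurs at t = 4 h, so basin lag t_L = 4 − 1.6353 = 2.36 h.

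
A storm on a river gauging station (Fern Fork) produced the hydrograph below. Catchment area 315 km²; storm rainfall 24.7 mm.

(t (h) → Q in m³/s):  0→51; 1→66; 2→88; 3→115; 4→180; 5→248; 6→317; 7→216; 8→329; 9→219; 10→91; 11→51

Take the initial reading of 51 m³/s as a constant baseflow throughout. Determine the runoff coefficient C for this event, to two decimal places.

ΣQ_DR = 1359 m³/s; V = ΣQ_DR·Δt = 4.892 × 10^6 m³.
Runoff depth d = V / A = 15.53 mm.
C = d / P = 15.53 / 24.7 = 0.63.

C ≈ 0.63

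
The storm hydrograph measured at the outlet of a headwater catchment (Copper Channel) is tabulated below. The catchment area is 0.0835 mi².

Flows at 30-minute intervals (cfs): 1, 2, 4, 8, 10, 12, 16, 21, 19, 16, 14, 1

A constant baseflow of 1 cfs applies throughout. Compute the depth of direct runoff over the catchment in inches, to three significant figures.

Direct runoff: 0.0, 1.0, 3.0, 7.0, 9.0, 11.0, 15.0, 20.0, 18.0, 15.0, 13.0, 0.0 cfs; ΣQ_DR = 112.0 cfs.
V = ΣQ_DR · Δt = 112.0 × 1800 s = 2.016 × 10^5 ft³.
Over A = 0.0835 mi², depth = V / A = 1.04 in.

d ≈ 1.04 in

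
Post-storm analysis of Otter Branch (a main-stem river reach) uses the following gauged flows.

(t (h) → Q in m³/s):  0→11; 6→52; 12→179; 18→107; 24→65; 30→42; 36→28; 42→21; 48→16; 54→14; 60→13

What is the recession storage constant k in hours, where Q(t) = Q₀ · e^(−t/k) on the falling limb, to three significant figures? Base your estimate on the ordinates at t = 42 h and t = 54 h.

k ≈ 29.6 h

On the falling limb, Q drops from 21 to 14 m³/s between t = 42 h and t = 54 h (Δt = 12 h).
k = −Δt / ln(Q₂/Q₁) = −12 / ln(14/21) = 29.6 h.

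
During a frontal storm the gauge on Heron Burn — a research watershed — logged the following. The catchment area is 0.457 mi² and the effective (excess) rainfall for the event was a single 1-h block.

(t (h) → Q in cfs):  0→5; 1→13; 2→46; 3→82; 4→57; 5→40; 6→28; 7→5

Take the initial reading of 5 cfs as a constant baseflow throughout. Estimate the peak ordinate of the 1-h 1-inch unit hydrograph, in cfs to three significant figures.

U_p ≈ 96.2 cfs

Direct runoff: 0.0, 8.0, 41.0, 77.0, 52.0, 35.0, 23.0, 0.0 cfs; ΣQ_DR = 236.0 cfs, peak = 77.0 cfs.
Runoff depth d = ΣQ_DR·Δt / A = 236.0 × 3600 / (0.457 mi²) = 0.8002 in.
The 1-inch UH is the DRH scaled by (1 in)/d, so U_p = 77.0 × 1/0.8002 = 96.2 cfs.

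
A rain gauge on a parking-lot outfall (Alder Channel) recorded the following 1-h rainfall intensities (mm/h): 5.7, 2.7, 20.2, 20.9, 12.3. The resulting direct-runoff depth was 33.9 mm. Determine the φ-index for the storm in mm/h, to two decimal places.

φ ≈ 6.50 mm/h

Only the 3 blocks with intensity above φ contribute runoff: 20.2, 20.9, 12.3 mm/h.
Σ(I−φ)·Δt = d  ⇒  (20.2+20.9+12.3 − 3φ)·1 = 33.9
φ = (53.40 − 33.9/1) / 3 = 6.50 mm/h.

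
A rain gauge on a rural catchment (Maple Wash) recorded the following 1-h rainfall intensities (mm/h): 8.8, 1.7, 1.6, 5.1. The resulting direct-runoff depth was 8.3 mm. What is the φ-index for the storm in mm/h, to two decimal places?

Only the 2 blocks with intensity above φ contribute runoff: 8.8, 5.1 mm/h.
Σ(I−φ)·Δt = d  ⇒  (8.8+5.1 − 2φ)·1 = 8.3
φ = (13.90 − 8.3/1) / 2 = 2.80 mm/h.

φ ≈ 2.80 mm/h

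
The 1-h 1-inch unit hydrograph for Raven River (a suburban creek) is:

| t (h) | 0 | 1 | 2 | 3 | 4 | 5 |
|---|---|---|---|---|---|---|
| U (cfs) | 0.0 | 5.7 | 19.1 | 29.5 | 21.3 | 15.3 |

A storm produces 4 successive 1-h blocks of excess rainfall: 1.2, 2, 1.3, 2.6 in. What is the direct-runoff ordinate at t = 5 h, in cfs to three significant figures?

By discrete convolution, Q_j = Σ (P_i / 1 in) · U_{j−i}.
At t = 5 h (j=5): Q = (1.2/1)·15.3 + (2/1)·21.3 + (1.3/1)·29.5 + (2.6/1)·19.1 = 149 cfs.

Q ≈ 149 cfs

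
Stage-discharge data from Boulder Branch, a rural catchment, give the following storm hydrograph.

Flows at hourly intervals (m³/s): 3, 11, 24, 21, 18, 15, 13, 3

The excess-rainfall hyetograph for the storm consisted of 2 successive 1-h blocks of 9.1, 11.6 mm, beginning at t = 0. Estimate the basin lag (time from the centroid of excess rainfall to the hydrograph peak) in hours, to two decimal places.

t_L ≈ 0.94 h

Centroid of excess rainfall: t_c = Σ P_i·t̄_i / ΣP_i = 1.0604 h (block centres at 0.5, 1.5 h).
Hydrograph peak occurs at t = 2 h, so basin lag t_L = 2 − 1.0604 = 0.94 h.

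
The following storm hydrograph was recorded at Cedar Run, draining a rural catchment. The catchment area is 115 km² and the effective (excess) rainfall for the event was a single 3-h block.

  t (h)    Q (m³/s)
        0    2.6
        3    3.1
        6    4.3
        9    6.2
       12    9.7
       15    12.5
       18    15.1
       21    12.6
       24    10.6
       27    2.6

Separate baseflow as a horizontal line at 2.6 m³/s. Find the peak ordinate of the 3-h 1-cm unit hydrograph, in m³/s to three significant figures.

U_p ≈ 25.0 m³/s

Direct runoff: 0.0, 0.5, 1.7, 3.6, 7.1, 9.9, 12.5, 10.0, 8.0, 0.0 m³/s; ΣQ_DR = 53.30 m³/s, peak = 12.5 m³/s.
Runoff depth d = ΣQ_DR·Δt / A = 53.30 × 10800 / (115 km²) = 5.006 mm.
The 1-cm UH is the DRH scaled by (10 mm)/d, so U_p = 12.5 × 10/5.006 = 25.0 m³/s.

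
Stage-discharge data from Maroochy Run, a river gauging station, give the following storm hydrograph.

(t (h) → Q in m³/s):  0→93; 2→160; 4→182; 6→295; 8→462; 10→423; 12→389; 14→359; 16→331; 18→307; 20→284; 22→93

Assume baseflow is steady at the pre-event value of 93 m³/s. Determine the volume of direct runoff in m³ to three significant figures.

V ≈ 1.63 × 10^7 m³

Direct-runoff ordinates (Q − Q_b): 0.0, 67.0, 89.0, 202.0, 369.0, 330.0, 296.0, 266.0, 238.0, 214.0, 191.0, 0.0 m³/s.
ΣQ_DR = 2262 m³/s.
With Δt = 2 h = 7200 s, V = ΣQ_DR · Δt = 2262 × 7200 = 1.63 × 10^7 m³.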